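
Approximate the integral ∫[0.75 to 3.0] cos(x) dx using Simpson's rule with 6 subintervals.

f(x) = cos(x)
a = 0.75, b = 3.0, n = 6
h = (b - a)/n = 0.375000

Simpson's rule: (h/3)[f(x₀) + 4f(x₁) + 2f(x₂) + ... + f(xₙ)]

x_0 = 0.7500, f(x_0) = 0.731689, coefficient = 1
x_1 = 1.1250, f(x_1) = 0.431177, coefficient = 4
x_2 = 1.5000, f(x_2) = 0.070737, coefficient = 2
x_3 = 1.8750, f(x_3) = -0.299534, coefficient = 4
x_4 = 2.2500, f(x_4) = -0.628174, coefficient = 2
x_5 = 2.6250, f(x_5) = -0.869507, coefficient = 4
x_6 = 3.0000, f(x_6) = -0.989992, coefficient = 1

I ≈ (0.375000/3) × -4.324633 = -0.540579
Exact value: -0.540519
Error: 0.000060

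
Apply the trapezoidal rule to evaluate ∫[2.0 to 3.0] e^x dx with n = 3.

f(x) = e^x
a = 2.0, b = 3.0, n = 3
h = (b - a)/n = 0.333333

Trapezoidal rule: (h/2)[f(x₀) + 2f(x₁) + 2f(x₂) + ... + f(xₙ)]

x_0 = 2.0000, f(x_0) = 7.389056, coefficient = 1
x_1 = 2.3333, f(x_1) = 10.312259, coefficient = 2
x_2 = 2.6667, f(x_2) = 14.391916, coefficient = 2
x_3 = 3.0000, f(x_3) = 20.085537, coefficient = 1

I ≈ (0.333333/2) × 76.882942 = 12.813824
Exact value: 12.696481
Error: 0.117343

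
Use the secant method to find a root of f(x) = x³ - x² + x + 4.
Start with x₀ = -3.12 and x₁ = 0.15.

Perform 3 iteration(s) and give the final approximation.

f(x) = x³ - x² + x + 4
x₀ = -3.12, x₁ = 0.15

Secant formula: x_{n+1} = x_n - f(x_n)(x_n - x_{n-1})/(f(x_n) - f(x_{n-1}))

Iteration 1:
  f(-3.120000) = -39.225728
  f(0.150000) = 4.130875
  x_2 = 0.150000 - 4.130875×(0.150000 - (-3.120000))/(4.130875 - (-39.225728))
       = -0.161555
Iteration 2:
  f(0.150000) = 4.130875
  f(-0.161555) = 3.808129
  x_3 = -0.161555 - 3.808129×(-0.161555 - 0.150000)/(3.808129 - 4.130875)
       = -3.837633
Iteration 3:
  f(-0.161555) = 3.808129
  f(-3.837633) = -71.083506
  x_4 = -3.837633 - (-71.083506)×(-3.837633 - (-0.161555))/(-71.083506 - 3.808129)
       = -0.348478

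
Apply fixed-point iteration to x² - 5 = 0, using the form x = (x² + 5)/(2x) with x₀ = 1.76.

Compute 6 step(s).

Equation: x² - 5 = 0
Fixed-point form: x = (x² + 5)/(2x)
x₀ = 1.76

x_1 = g(1.760000) = 2.300455
x_2 = g(2.300455) = 2.236969
x_3 = g(2.236969) = 2.236068
x_4 = g(2.236068) = 2.236068
x_5 = g(2.236068) = 2.236068
x_6 = g(2.236068) = 2.236068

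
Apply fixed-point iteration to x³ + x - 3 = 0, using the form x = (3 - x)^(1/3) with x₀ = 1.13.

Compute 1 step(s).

Equation: x³ + x - 3 = 0
Fixed-point form: x = (3 - x)^(1/3)
x₀ = 1.13

x_1 = g(1.130000) = 1.232009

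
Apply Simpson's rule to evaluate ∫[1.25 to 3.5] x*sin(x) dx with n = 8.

f(x) = x*sin(x)
a = 1.25, b = 3.5, n = 8
h = (b - a)/n = 0.281250

Simpson's rule: (h/3)[f(x₀) + 4f(x₁) + 2f(x₂) + ... + f(xₙ)]

x_0 = 1.2500, f(x_0) = 1.186231, coefficient = 1
x_1 = 1.5312, f(x_1) = 1.530053, coefficient = 4
x_2 = 1.8125, f(x_2) = 1.759814, coefficient = 2
x_3 = 2.0938, f(x_3) = 1.813916, coefficient = 4
x_4 = 2.3750, f(x_4) = 1.647502, coefficient = 2
x_5 = 2.6562, f(x_5) = 1.239171, coefficient = 4
x_6 = 2.9375, f(x_6) = 0.595369, coefficient = 2
x_7 = 3.2188, f(x_7) = -0.248104, coefficient = 4
x_8 = 3.5000, f(x_8) = -1.227741, coefficient = 1

I ≈ (0.281250/3) × 25.304001 = 2.372250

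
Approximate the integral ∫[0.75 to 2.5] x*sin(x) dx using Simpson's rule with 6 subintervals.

f(x) = x*sin(x)
a = 0.75, b = 2.5, n = 6
h = (b - a)/n = 0.291667

Simpson's rule: (h/3)[f(x₀) + 4f(x₁) + 2f(x₂) + ... + f(xₙ)]

x_0 = 0.7500, f(x_0) = 0.511229, coefficient = 1
x_1 = 1.0417, f(x_1) = 0.899215, coefficient = 4
x_2 = 1.3333, f(x_2) = 1.295917, coefficient = 2
x_3 = 1.6250, f(x_3) = 1.622613, coefficient = 4
x_4 = 1.9167, f(x_4) = 1.803163, coefficient = 2
x_5 = 2.2083, f(x_5) = 1.774538, coefficient = 4
x_6 = 2.5000, f(x_6) = 1.496180, coefficient = 1

I ≈ (0.291667/3) × 25.391036 = 2.468573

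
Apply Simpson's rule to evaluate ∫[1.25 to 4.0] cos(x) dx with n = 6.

f(x) = cos(x)
a = 1.25, b = 4.0, n = 6
h = (b - a)/n = 0.458333

Simpson's rule: (h/3)[f(x₀) + 4f(x₁) + 2f(x₂) + ... + f(xₙ)]

x_0 = 1.2500, f(x_0) = 0.315322, coefficient = 1
x_1 = 1.7083, f(x_1) = -0.137104, coefficient = 4
x_2 = 2.1667, f(x_2) = -0.561229, coefficient = 2
x_3 = 2.6250, f(x_3) = -0.869507, coefficient = 4
x_4 = 3.0833, f(x_4) = -0.998303, coefficient = 2
x_5 = 3.5417, f(x_5) = -0.921032, coefficient = 4
x_6 = 4.0000, f(x_6) = -0.653644, coefficient = 1

I ≈ (0.458333/3) × -11.167959 = -1.706216
Exact value: -1.705787
Error: 0.000429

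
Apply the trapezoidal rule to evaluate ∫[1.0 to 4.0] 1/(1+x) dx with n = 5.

f(x) = 1/(1+x)
a = 1.0, b = 4.0, n = 5
h = (b - a)/n = 0.600000

Trapezoidal rule: (h/2)[f(x₀) + 2f(x₁) + 2f(x₂) + ... + f(xₙ)]

x_0 = 1.0000, f(x_0) = 0.500000, coefficient = 1
x_1 = 1.6000, f(x_1) = 0.384615, coefficient = 2
x_2 = 2.2000, f(x_2) = 0.312500, coefficient = 2
x_3 = 2.8000, f(x_3) = 0.263158, coefficient = 2
x_4 = 3.4000, f(x_4) = 0.227273, coefficient = 2
x_5 = 4.0000, f(x_5) = 0.200000, coefficient = 1

I ≈ (0.600000/2) × 3.075092 = 0.922528
Exact value: 0.916291
Error: 0.006237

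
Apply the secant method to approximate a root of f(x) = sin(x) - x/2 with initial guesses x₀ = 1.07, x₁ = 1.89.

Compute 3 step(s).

f(x) = sin(x) - x/2
x₀ = 1.07, x₁ = 1.89

Secant formula: x_{n+1} = x_n - f(x_n)(x_n - x_{n-1})/(f(x_n) - f(x_{n-1}))

Iteration 1:
  f(1.070000) = 0.342201
  f(1.890000) = 0.004486
  x_2 = 1.890000 - 0.004486×(1.890000 - 1.070000)/(0.004486 - 0.342201)
       = 1.900891
Iteration 2:
  f(1.890000) = 0.004486
  f(1.900891) = -0.004434
  x_3 = 1.900891 - (-0.004434)×(1.900891 - 1.890000)/(-0.004434 - 0.004486)
       = 1.895477
Iteration 3:
  f(1.900891) = -0.004434
  f(1.895477) = 0.000014
  x_4 = 1.895477 - 0.000014×(1.895477 - 1.900891)/(0.000014 - (-0.004434))
       = 1.895494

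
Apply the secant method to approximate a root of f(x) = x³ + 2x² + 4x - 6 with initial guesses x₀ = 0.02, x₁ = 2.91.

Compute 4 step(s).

f(x) = x³ + 2x² + 4x - 6
x₀ = 0.02, x₁ = 2.91

Secant formula: x_{n+1} = x_n - f(x_n)(x_n - x_{n-1})/(f(x_n) - f(x_{n-1}))

Iteration 1:
  f(0.020000) = -5.919192
  f(2.910000) = 47.218371
  x_2 = 2.910000 - 47.218371×(2.910000 - 0.020000)/(47.218371 - (-5.919192))
       = 0.341928
Iteration 2:
  f(2.910000) = 47.218371
  f(0.341928) = -4.358483
  x_3 = 0.341928 - (-4.358483)×(0.341928 - 2.910000)/(-4.358483 - 47.218371)
       = 0.558942
Iteration 3:
  f(0.341928) = -4.358483
  f(0.558942) = -2.964778
  x_4 = 0.558942 - (-2.964778)×(0.558942 - 0.341928)/(-2.964778 - (-4.358483))
       = 1.020588
Iteration 4:
  f(0.558942) = -2.964778
  f(1.020588) = 1.228596
  x_5 = 1.020588 - 1.228596×(1.020588 - 0.558942)/(1.228596 - (-2.964778))
       = 0.885333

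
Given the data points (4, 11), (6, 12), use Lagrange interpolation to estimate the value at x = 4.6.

Lagrange interpolation formula:
P(x) = Σ yᵢ × Lᵢ(x)
where Lᵢ(x) = Π_{j≠i} (x - xⱼ)/(xᵢ - xⱼ)

L_0(4.6) = (4.6 - 6)/(4 - 6) = 0.700000
L_1(4.6) = (4.6 - 4)/(6 - 4) = 0.300000

P(4.6) = 11×L_0(4.6) + 12×L_1(4.6)
P(4.6) = 11.300000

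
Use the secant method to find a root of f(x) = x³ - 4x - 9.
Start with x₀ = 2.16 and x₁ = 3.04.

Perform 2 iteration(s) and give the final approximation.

f(x) = x³ - 4x - 9
x₀ = 2.16, x₁ = 3.04

Secant formula: x_{n+1} = x_n - f(x_n)(x_n - x_{n-1})/(f(x_n) - f(x_{n-1}))

Iteration 1:
  f(2.160000) = -7.562304
  f(3.040000) = 6.934464
  x_2 = 3.040000 - 6.934464×(3.040000 - 2.160000)/(6.934464 - (-7.562304))
       = 2.619056
Iteration 2:
  f(3.040000) = 6.934464
  f(2.619056) = -1.510930
  x_3 = 2.619056 - (-1.510930)×(2.619056 - 3.040000)/(-1.510930 - 6.934464)
       = 2.694365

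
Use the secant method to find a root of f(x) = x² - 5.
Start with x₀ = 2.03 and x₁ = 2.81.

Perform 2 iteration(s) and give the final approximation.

f(x) = x² - 5
x₀ = 2.03, x₁ = 2.81

Secant formula: x_{n+1} = x_n - f(x_n)(x_n - x_{n-1})/(f(x_n) - f(x_{n-1}))

Iteration 1:
  f(2.030000) = -0.879100
  f(2.810000) = 2.896100
  x_2 = 2.810000 - 2.896100×(2.810000 - 2.030000)/(2.896100 - (-0.879100))
       = 2.211632
Iteration 2:
  f(2.810000) = 2.896100
  f(2.211632) = -0.108683
  x_3 = 2.211632 - (-0.108683)×(2.211632 - 2.810000)/(-0.108683 - 2.896100)
       = 2.233275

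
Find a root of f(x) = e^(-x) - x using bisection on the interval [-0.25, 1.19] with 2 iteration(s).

f(x) = e^(-x) - x
Initial interval: [-0.25, 1.19]

Iteration 1:
  c_1 = (-0.250000 + 1.190000)/2 = 0.470000
  f(c_1) = f(0.470000) = 0.155002
  f(a) × f(c) ≥ 0, new interval: [0.470000, 1.190000]
Iteration 2:
  c_2 = (0.470000 + 1.190000)/2 = 0.830000
  f(c_2) = f(0.830000) = -0.393951
  f(a) × f(c) < 0, new interval: [0.470000, 0.830000]

After 2 iteration(s), the approximation is c_2 = 0.830000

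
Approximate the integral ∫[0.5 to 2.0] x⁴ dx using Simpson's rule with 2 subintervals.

f(x) = x⁴
a = 0.5, b = 2.0, n = 2
h = (b - a)/n = 0.750000

Simpson's rule: (h/3)[f(x₀) + 4f(x₁) + 2f(x₂) + ... + f(xₙ)]

x_0 = 0.5000, f(x_0) = 0.062500, coefficient = 1
x_1 = 1.2500, f(x_1) = 2.441406, coefficient = 4
x_2 = 2.0000, f(x_2) = 16.000000, coefficient = 1

I ≈ (0.750000/3) × 25.828125 = 6.457031
Exact value: 6.393750
Error: 0.063281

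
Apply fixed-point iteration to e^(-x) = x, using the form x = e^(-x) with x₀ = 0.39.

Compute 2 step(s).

Equation: e^(-x) = x
Fixed-point form: x = e^(-x)
x₀ = 0.39

x_1 = g(0.390000) = 0.677057
x_2 = g(0.677057) = 0.508110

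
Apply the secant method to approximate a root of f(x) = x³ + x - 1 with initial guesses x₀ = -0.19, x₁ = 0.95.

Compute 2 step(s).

f(x) = x³ + x - 1
x₀ = -0.19, x₁ = 0.95

Secant formula: x_{n+1} = x_n - f(x_n)(x_n - x_{n-1})/(f(x_n) - f(x_{n-1}))

Iteration 1:
  f(-0.190000) = -1.196859
  f(0.950000) = 0.807375
  x_2 = 0.950000 - 0.807375×(0.950000 - (-0.190000))/(0.807375 - (-1.196859))
       = 0.490768
Iteration 2:
  f(0.950000) = 0.807375
  f(0.490768) = -0.391028
  x_3 = 0.490768 - (-0.391028)×(0.490768 - 0.950000)/(-0.391028 - 0.807375)
       = 0.640612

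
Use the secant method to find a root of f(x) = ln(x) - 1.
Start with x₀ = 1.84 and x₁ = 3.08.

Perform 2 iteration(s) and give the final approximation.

f(x) = ln(x) - 1
x₀ = 1.84, x₁ = 3.08

Secant formula: x_{n+1} = x_n - f(x_n)(x_n - x_{n-1})/(f(x_n) - f(x_{n-1}))

Iteration 1:
  f(1.840000) = -0.390234
  f(3.080000) = 0.124930
  x_2 = 3.080000 - 0.124930×(3.080000 - 1.840000)/(0.124930 - (-0.390234))
       = 2.779294
Iteration 2:
  f(3.080000) = 0.124930
  f(2.779294) = 0.022197
  x_3 = 2.779294 - 0.022197×(2.779294 - 3.080000)/(0.022197 - 0.124930)
       = 2.714322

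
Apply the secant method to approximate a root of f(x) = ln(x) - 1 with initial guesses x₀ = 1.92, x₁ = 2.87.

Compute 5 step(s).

f(x) = ln(x) - 1
x₀ = 1.92, x₁ = 2.87

Secant formula: x_{n+1} = x_n - f(x_n)(x_n - x_{n-1})/(f(x_n) - f(x_{n-1}))

Iteration 1:
  f(1.920000) = -0.347675
  f(2.870000) = 0.054312
  x_2 = 2.870000 - 0.054312×(2.870000 - 1.920000)/(0.054312 - (-0.347675))
       = 2.741646
Iteration 2:
  f(2.870000) = 0.054312
  f(2.741646) = 0.008559
  x_3 = 2.741646 - 0.008559×(2.741646 - 2.870000)/(0.008559 - 0.054312)
       = 2.717637
Iteration 3:
  f(2.741646) = 0.008559
  f(2.717637) = -0.000237
  x_4 = 2.717637 - (-0.000237)×(2.717637 - 2.741646)/(-0.000237 - 0.008559)
       = 2.718285
Iteration 4:
  f(2.717637) = -0.000237
  f(2.718285) = 0.000001
  x_5 = 2.718285 - 0.000001×(2.718285 - 2.717637)/(0.000001 - (-0.000237))
       = 2.718282
Iteration 5:
  f(2.718285) = 0.000001
  f(2.718282) = 0.000000
  x_6 = 2.718282 - 0.000000×(2.718282 - 2.718285)/(0.000000 - 0.000001)
       = 2.718282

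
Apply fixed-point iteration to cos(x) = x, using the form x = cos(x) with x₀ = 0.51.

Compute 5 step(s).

Equation: cos(x) = x
Fixed-point form: x = cos(x)
x₀ = 0.51

x_1 = g(0.510000) = 0.872745
x_2 = g(0.872745) = 0.642726
x_3 = g(0.642726) = 0.800465
x_4 = g(0.800465) = 0.696373
x_5 = g(0.696373) = 0.767173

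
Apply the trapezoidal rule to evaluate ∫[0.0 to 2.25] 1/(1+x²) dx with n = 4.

f(x) = 1/(1+x²)
a = 0.0, b = 2.25, n = 4
h = (b - a)/n = 0.562500

Trapezoidal rule: (h/2)[f(x₀) + 2f(x₁) + 2f(x₂) + ... + f(xₙ)]

x_0 = 0.0000, f(x_0) = 1.000000, coefficient = 1
x_1 = 0.5625, f(x_1) = 0.759644, coefficient = 2
x_2 = 1.1250, f(x_2) = 0.441379, coefficient = 2
x_3 = 1.6875, f(x_3) = 0.259898, coefficient = 2
x_4 = 2.2500, f(x_4) = 0.164948, coefficient = 1

I ≈ (0.562500/2) × 4.086792 = 1.149410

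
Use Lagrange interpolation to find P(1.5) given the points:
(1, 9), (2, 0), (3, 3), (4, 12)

Lagrange interpolation formula:
P(x) = Σ yᵢ × Lᵢ(x)
where Lᵢ(x) = Π_{j≠i} (x - xⱼ)/(xᵢ - xⱼ)

L_0(1.5) = (1.5 - 2)/(1 - 2) × (1.5 - 3)/(1 - 3) × (1.5 - 4)/(1 - 4) = 0.312500
L_1(1.5) = (1.5 - 1)/(2 - 1) × (1.5 - 3)/(2 - 3) × (1.5 - 4)/(2 - 4) = 0.937500
L_2(1.5) = (1.5 - 1)/(3 - 1) × (1.5 - 2)/(3 - 2) × (1.5 - 4)/(3 - 4) = -0.312500
L_3(1.5) = (1.5 - 1)/(4 - 1) × (1.5 - 2)/(4 - 2) × (1.5 - 3)/(4 - 3) = 0.062500

P(1.5) = 9×L_0(1.5) + 0×L_1(1.5) + 3×L_2(1.5) + 12×L_3(1.5)
P(1.5) = 2.625000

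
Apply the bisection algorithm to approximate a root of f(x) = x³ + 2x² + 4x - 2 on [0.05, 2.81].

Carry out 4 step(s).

f(x) = x³ + 2x² + 4x - 2
Initial interval: [0.05, 2.81]

Iteration 1:
  c_1 = (0.050000 + 2.810000)/2 = 1.430000
  f(c_1) = f(1.430000) = 10.734007
  f(a) × f(c) < 0, new interval: [0.050000, 1.430000]
Iteration 2:
  c_2 = (0.050000 + 1.430000)/2 = 0.740000
  f(c_2) = f(0.740000) = 2.460424
  f(a) × f(c) < 0, new interval: [0.050000, 0.740000]
Iteration 3:
  c_3 = (0.050000 + 0.740000)/2 = 0.395000
  f(c_3) = f(0.395000) = -0.046320
  f(a) × f(c) ≥ 0, new interval: [0.395000, 0.740000]
Iteration 4:
  c_4 = (0.395000 + 0.740000)/2 = 0.567500
  f(c_4) = f(0.567500) = 1.096879
  f(a) × f(c) < 0, new interval: [0.395000, 0.567500]

After 4 iteration(s), the approximation is c_4 = 0.567500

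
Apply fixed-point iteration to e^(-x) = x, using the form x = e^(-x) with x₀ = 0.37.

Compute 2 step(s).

Equation: e^(-x) = x
Fixed-point form: x = e^(-x)
x₀ = 0.37

x_1 = g(0.370000) = 0.690734
x_2 = g(0.690734) = 0.501208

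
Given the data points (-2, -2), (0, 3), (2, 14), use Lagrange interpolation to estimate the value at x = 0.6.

Lagrange interpolation formula:
P(x) = Σ yᵢ × Lᵢ(x)
where Lᵢ(x) = Π_{j≠i} (x - xⱼ)/(xᵢ - xⱼ)

L_0(0.6) = (0.6 - 0)/(-2 - 0) × (0.6 - 2)/(-2 - 2) = -0.105000
L_1(0.6) = (0.6 - (-2))/(0 - (-2)) × (0.6 - 2)/(0 - 2) = 0.910000
L_2(0.6) = (0.6 - (-2))/(2 - (-2)) × (0.6 - 0)/(2 - 0) = 0.195000

P(0.6) = (-2)×L_0(0.6) + 3×L_1(0.6) + 14×L_2(0.6)
P(0.6) = 5.670000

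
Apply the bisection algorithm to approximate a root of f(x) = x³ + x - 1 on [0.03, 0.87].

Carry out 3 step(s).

f(x) = x³ + x - 1
Initial interval: [0.03, 0.87]

Iteration 1:
  c_1 = (0.030000 + 0.870000)/2 = 0.450000
  f(c_1) = f(0.450000) = -0.458875
  f(a) × f(c) ≥ 0, new interval: [0.450000, 0.870000]
Iteration 2:
  c_2 = (0.450000 + 0.870000)/2 = 0.660000
  f(c_2) = f(0.660000) = -0.052504
  f(a) × f(c) ≥ 0, new interval: [0.660000, 0.870000]
Iteration 3:
  c_3 = (0.660000 + 0.870000)/2 = 0.765000
  f(c_3) = f(0.765000) = 0.212697
  f(a) × f(c) < 0, new interval: [0.660000, 0.765000]

After 3 iteration(s), the approximation is c_3 = 0.765000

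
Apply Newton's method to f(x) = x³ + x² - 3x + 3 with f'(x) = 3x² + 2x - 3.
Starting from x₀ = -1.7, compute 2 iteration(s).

f(x) = x³ + x² - 3x + 3
f'(x) = 3x² + 2x - 3
x₀ = -1.7

Newton-Raphson formula: x_{n+1} = x_n - f(x_n)/f'(x_n)

Iteration 1:
  f(-1.700000) = 6.077000
  f'(-1.700000) = 2.270000
  x_1 = -1.700000 - 6.077000/2.270000 = -4.377093
Iteration 2:
  f(-4.377093) = -48.570231
  f'(-4.377093) = 45.722632
  x_2 = -4.377093 - (-48.570231)/45.722632 = -3.314813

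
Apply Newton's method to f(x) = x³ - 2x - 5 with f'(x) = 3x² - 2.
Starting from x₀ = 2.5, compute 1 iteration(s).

f(x) = x³ - 2x - 5
f'(x) = 3x² - 2
x₀ = 2.5

Newton-Raphson formula: x_{n+1} = x_n - f(x_n)/f'(x_n)

Iteration 1:
  f(2.500000) = 5.625000
  f'(2.500000) = 16.750000
  x_1 = 2.500000 - 5.625000/16.750000 = 2.164179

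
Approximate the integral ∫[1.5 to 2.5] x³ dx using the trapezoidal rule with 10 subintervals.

f(x) = x³
a = 1.5, b = 2.5, n = 10
h = (b - a)/n = 0.100000

Trapezoidal rule: (h/2)[f(x₀) + 2f(x₁) + 2f(x₂) + ... + f(xₙ)]

x_0 = 1.5000, f(x_0) = 3.375000, coefficient = 1
x_1 = 1.6000, f(x_1) = 4.096000, coefficient = 2
x_2 = 1.7000, f(x_2) = 4.913000, coefficient = 2
x_3 = 1.8000, f(x_3) = 5.832000, coefficient = 2
x_4 = 1.9000, f(x_4) = 6.859000, coefficient = 2
x_5 = 2.0000, f(x_5) = 8.000000, coefficient = 2
x_6 = 2.1000, f(x_6) = 9.261000, coefficient = 2
x_7 = 2.2000, f(x_7) = 10.648000, coefficient = 2
x_8 = 2.3000, f(x_8) = 12.167000, coefficient = 2
x_9 = 2.4000, f(x_9) = 13.824000, coefficient = 2
x_10 = 2.5000, f(x_10) = 15.625000, coefficient = 1

I ≈ (0.100000/2) × 170.200000 = 8.510000
Exact value: 8.500000
Error: 0.010000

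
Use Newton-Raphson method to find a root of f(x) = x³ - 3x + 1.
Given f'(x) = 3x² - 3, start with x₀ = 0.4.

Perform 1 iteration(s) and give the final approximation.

f(x) = x³ - 3x + 1
f'(x) = 3x² - 3
x₀ = 0.4

Newton-Raphson formula: x_{n+1} = x_n - f(x_n)/f'(x_n)

Iteration 1:
  f(0.400000) = -0.136000
  f'(0.400000) = -2.520000
  x_1 = 0.400000 - (-0.136000)/(-2.520000) = 0.346032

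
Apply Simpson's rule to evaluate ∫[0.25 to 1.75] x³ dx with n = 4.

f(x) = x³
a = 0.25, b = 1.75, n = 4
h = (b - a)/n = 0.375000

Simpson's rule: (h/3)[f(x₀) + 4f(x₁) + 2f(x₂) + ... + f(xₙ)]

x_0 = 0.2500, f(x_0) = 0.015625, coefficient = 1
x_1 = 0.6250, f(x_1) = 0.244141, coefficient = 4
x_2 = 1.0000, f(x_2) = 1.000000, coefficient = 2
x_3 = 1.3750, f(x_3) = 2.599609, coefficient = 4
x_4 = 1.7500, f(x_4) = 5.359375, coefficient = 1

I ≈ (0.375000/3) × 18.750000 = 2.343750
Exact value: 2.343750
Error: 0.000000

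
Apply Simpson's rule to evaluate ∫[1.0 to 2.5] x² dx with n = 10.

f(x) = x²
a = 1.0, b = 2.5, n = 10
h = (b - a)/n = 0.150000

Simpson's rule: (h/3)[f(x₀) + 4f(x₁) + 2f(x₂) + ... + f(xₙ)]

x_0 = 1.0000, f(x_0) = 1.000000, coefficient = 1
x_1 = 1.1500, f(x_1) = 1.322500, coefficient = 4
x_2 = 1.3000, f(x_2) = 1.690000, coefficient = 2
x_3 = 1.4500, f(x_3) = 2.102500, coefficient = 4
x_4 = 1.6000, f(x_4) = 2.560000, coefficient = 2
x_5 = 1.7500, f(x_5) = 3.062500, coefficient = 4
x_6 = 1.9000, f(x_6) = 3.610000, coefficient = 2
x_7 = 2.0500, f(x_7) = 4.202500, coefficient = 4
x_8 = 2.2000, f(x_8) = 4.840000, coefficient = 2
x_9 = 2.3500, f(x_9) = 5.522500, coefficient = 4
x_10 = 2.5000, f(x_10) = 6.250000, coefficient = 1

I ≈ (0.150000/3) × 97.500000 = 4.875000
Exact value: 4.875000
Error: 0.000000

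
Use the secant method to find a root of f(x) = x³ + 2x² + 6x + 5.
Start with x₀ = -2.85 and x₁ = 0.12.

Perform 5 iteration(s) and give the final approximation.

f(x) = x³ + 2x² + 6x + 5
x₀ = -2.85, x₁ = 0.12

Secant formula: x_{n+1} = x_n - f(x_n)(x_n - x_{n-1})/(f(x_n) - f(x_{n-1}))

Iteration 1:
  f(-2.850000) = -19.004125
  f(0.120000) = 5.750528
  x_2 = 0.120000 - 5.750528×(0.120000 - (-2.850000))/(5.750528 - (-19.004125))
       = -0.569934
Iteration 2:
  f(0.120000) = 5.750528
  f(-0.569934) = 2.044918
  x_3 = -0.569934 - 2.044918×(-0.569934 - 0.120000)/(2.044918 - 5.750528)
       = -0.950669
Iteration 3:
  f(-0.569934) = 2.044918
  f(-0.950669) = 0.244339
  x_4 = -0.950669 - 0.244339×(-0.950669 - (-0.569934))/(0.244339 - 2.044918)
       = -1.002335
Iteration 4:
  f(-0.950669) = 0.244339
  f(-1.002335) = -0.011683
  x_5 = -1.002335 - (-0.011683)×(-1.002335 - (-0.950669))/(-0.011683 - 0.244339)
       = -0.999978
Iteration 5:
  f(-1.002335) = -0.011683
  f(-0.999978) = 0.000111
  x_6 = -0.999978 - 0.000111×(-0.999978 - (-1.002335))/(0.000111 - (-0.011683))
       = -1.000000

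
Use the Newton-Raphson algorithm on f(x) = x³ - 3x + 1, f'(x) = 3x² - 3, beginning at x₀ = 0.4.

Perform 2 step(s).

f(x) = x³ - 3x + 1
f'(x) = 3x² - 3
x₀ = 0.4

Newton-Raphson formula: x_{n+1} = x_n - f(x_n)/f'(x_n)

Iteration 1:
  f(0.400000) = -0.136000
  f'(0.400000) = -2.520000
  x_1 = 0.400000 - (-0.136000)/(-2.520000) = 0.346032
Iteration 2:
  f(0.346032) = 0.003338
  f'(0.346032) = -2.640786
  x_2 = 0.346032 - 0.003338/(-2.640786) = 0.347296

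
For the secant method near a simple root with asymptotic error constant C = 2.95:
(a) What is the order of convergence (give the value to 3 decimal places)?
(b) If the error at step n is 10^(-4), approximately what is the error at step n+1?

(a) Secant method has superlinear convergence with order φ = (1+√5)/2 ≈ 1.618.
    This means |e_{n+1}| ≈ C|e_n|^1.618.

(b) With |e_n| = 10^(-4) and C = 2.95:
    |e_{n+1}| ≈ 2.95 × (10^(-4))^1.618 = 2.95 × 10^(-6.47)

(a) ≈ 1.618 (golden ratio); (b) |e_{n+1}| ≈ 9.947e-07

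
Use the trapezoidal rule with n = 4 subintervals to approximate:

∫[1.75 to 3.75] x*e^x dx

f(x) = x*e^x
a = 1.75, b = 3.75, n = 4
h = (b - a)/n = 0.500000

Trapezoidal rule: (h/2)[f(x₀) + 2f(x₁) + 2f(x₂) + ... + f(xₙ)]

x_0 = 1.7500, f(x_0) = 10.070555, coefficient = 1
x_1 = 2.2500, f(x_1) = 21.347406, coefficient = 2
x_2 = 2.7500, f(x_2) = 43.017238, coefficient = 2
x_3 = 3.2500, f(x_3) = 83.818605, coefficient = 2
x_4 = 3.7500, f(x_4) = 159.454058, coefficient = 1

I ≈ (0.500000/2) × 465.891108 = 116.472777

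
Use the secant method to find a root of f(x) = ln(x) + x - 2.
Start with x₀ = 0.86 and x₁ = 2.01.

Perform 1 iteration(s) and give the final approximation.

f(x) = ln(x) + x - 2
x₀ = 0.86, x₁ = 2.01

Secant formula: x_{n+1} = x_n - f(x_n)(x_n - x_{n-1})/(f(x_n) - f(x_{n-1}))

Iteration 1:
  f(0.860000) = -1.290823
  f(2.010000) = 0.708135
  x_2 = 2.010000 - 0.708135×(2.010000 - 0.860000)/(0.708135 - (-1.290823))
       = 1.602610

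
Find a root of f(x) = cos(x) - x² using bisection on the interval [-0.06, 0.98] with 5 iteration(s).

f(x) = cos(x) - x²
Initial interval: [-0.06, 0.98]

Iteration 1:
  c_1 = (-0.060000 + 0.980000)/2 = 0.460000
  f(c_1) = f(0.460000) = 0.684452
  f(a) × f(c) ≥ 0, new interval: [0.460000, 0.980000]
Iteration 2:
  c_2 = (0.460000 + 0.980000)/2 = 0.720000
  f(c_2) = f(0.720000) = 0.233406
  f(a) × f(c) ≥ 0, new interval: [0.720000, 0.980000]
Iteration 3:
  c_3 = (0.720000 + 0.980000)/2 = 0.850000
  f(c_3) = f(0.850000) = -0.062517
  f(a) × f(c) < 0, new interval: [0.720000, 0.850000]
Iteration 4:
  c_4 = (0.720000 + 0.850000)/2 = 0.785000
  f(c_4) = f(0.785000) = 0.091163
  f(a) × f(c) ≥ 0, new interval: [0.785000, 0.850000]
Iteration 5:
  c_5 = (0.785000 + 0.850000)/2 = 0.817500
  f(c_5) = f(0.817500) = 0.015741
  f(a) × f(c) ≥ 0, new interval: [0.817500, 0.850000]

After 5 iteration(s), the approximation is c_5 = 0.817500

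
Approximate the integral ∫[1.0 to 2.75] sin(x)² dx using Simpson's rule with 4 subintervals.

f(x) = sin(x)²
a = 1.0, b = 2.75, n = 4
h = (b - a)/n = 0.437500

Simpson's rule: (h/3)[f(x₀) + 4f(x₁) + 2f(x₂) + ... + f(xₙ)]

x_0 = 1.0000, f(x_0) = 0.708073, coefficient = 1
x_1 = 1.4375, f(x_1) = 0.982337, coefficient = 4
x_2 = 1.8750, f(x_2) = 0.910280, coefficient = 2
x_3 = 2.3125, f(x_3) = 0.543639, coefficient = 4
x_4 = 2.7500, f(x_4) = 0.145665, coefficient = 1

I ≈ (0.437500/3) × 8.778202 = 1.280154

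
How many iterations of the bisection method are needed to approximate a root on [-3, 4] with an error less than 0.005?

We need (b-a)/2^n ≤ 0.005
(4 - (-3))/2^n ≤ 0.005
7/2^n ≤ 0.005
2^n ≥ 1400
n ≥ log₂(1400) = 10.45
n ≥ 11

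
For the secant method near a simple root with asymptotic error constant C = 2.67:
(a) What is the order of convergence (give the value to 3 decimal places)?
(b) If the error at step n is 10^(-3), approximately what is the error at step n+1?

(a) Secant method has superlinear convergence with order φ = (1+√5)/2 ≈ 1.618.
    This means |e_{n+1}| ≈ C|e_n|^1.618.

(b) With |e_n| = 10^(-3) and C = 2.67:
    |e_{n+1}| ≈ 2.67 × (10^(-3))^1.618 = 2.67 × 10^(-4.85)

(a) ≈ 1.618 (golden ratio); (b) |e_{n+1}| ≈ 3.736e-05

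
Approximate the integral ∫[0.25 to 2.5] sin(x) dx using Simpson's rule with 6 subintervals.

f(x) = sin(x)
a = 0.25, b = 2.5, n = 6
h = (b - a)/n = 0.375000

Simpson's rule: (h/3)[f(x₀) + 4f(x₁) + 2f(x₂) + ... + f(xₙ)]

x_0 = 0.2500, f(x_0) = 0.247404, coefficient = 1
x_1 = 0.6250, f(x_1) = 0.585097, coefficient = 4
x_2 = 1.0000, f(x_2) = 0.841471, coefficient = 2
x_3 = 1.3750, f(x_3) = 0.980893, coefficient = 4
x_4 = 1.7500, f(x_4) = 0.983986, coefficient = 2
x_5 = 2.1250, f(x_5) = 0.850320, coefficient = 4
x_6 = 2.5000, f(x_6) = 0.598472, coefficient = 1

I ≈ (0.375000/3) × 14.162030 = 1.770254
Exact value: 1.770056
Error: 0.000198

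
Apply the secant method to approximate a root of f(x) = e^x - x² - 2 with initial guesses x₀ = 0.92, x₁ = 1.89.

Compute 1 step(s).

f(x) = e^x - x² - 2
x₀ = 0.92, x₁ = 1.89

Secant formula: x_{n+1} = x_n - f(x_n)(x_n - x_{n-1})/(f(x_n) - f(x_{n-1}))

Iteration 1:
  f(0.920000) = -0.337110
  f(1.890000) = 1.047269
  x_2 = 1.890000 - 1.047269×(1.890000 - 0.920000)/(1.047269 - (-0.337110))
       = 1.156204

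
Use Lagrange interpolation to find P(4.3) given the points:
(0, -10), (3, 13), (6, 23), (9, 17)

Lagrange interpolation formula:
P(x) = Σ yᵢ × Lᵢ(x)
where Lᵢ(x) = Π_{j≠i} (x - xⱼ)/(xᵢ - xⱼ)

L_0(4.3) = (4.3 - 3)/(0 - 3) × (4.3 - 6)/(0 - 6) × (4.3 - 9)/(0 - 9) = -0.064117
L_1(4.3) = (4.3 - 0)/(3 - 0) × (4.3 - 6)/(3 - 6) × (4.3 - 9)/(3 - 9) = 0.636241
L_2(4.3) = (4.3 - 0)/(6 - 0) × (4.3 - 3)/(6 - 3) × (4.3 - 9)/(6 - 9) = 0.486537
L_3(4.3) = (4.3 - 0)/(9 - 0) × (4.3 - 3)/(9 - 3) × (4.3 - 6)/(9 - 6) = -0.058660

P(4.3) = (-10)×L_0(4.3) + 13×L_1(4.3) + 23×L_2(4.3) + 17×L_3(4.3)
P(4.3) = 19.105426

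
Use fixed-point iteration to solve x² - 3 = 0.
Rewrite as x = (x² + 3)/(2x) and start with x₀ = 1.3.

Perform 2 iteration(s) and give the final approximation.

Equation: x² - 3 = 0
Fixed-point form: x = (x² + 3)/(2x)
x₀ = 1.3

x_1 = g(1.300000) = 1.803846
x_2 = g(1.803846) = 1.733480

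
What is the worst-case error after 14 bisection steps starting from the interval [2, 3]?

Bisection error bound: |error| ≤ (b-a)/2^n
|error| ≤ (3 - 2)/2^14 = 1/2^14
|error| ≤ 0.0000610352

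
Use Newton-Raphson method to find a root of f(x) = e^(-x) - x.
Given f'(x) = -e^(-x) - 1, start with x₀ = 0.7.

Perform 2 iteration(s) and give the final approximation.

f(x) = e^(-x) - x
f'(x) = -e^(-x) - 1
x₀ = 0.7

Newton-Raphson formula: x_{n+1} = x_n - f(x_n)/f'(x_n)

Iteration 1:
  f(0.700000) = -0.203415
  f'(0.700000) = -1.496585
  x_1 = 0.700000 - (-0.203415)/(-1.496585) = 0.564081
Iteration 2:
  f(0.564081) = 0.004802
  f'(0.564081) = -1.568883
  x_2 = 0.564081 - 0.004802/(-1.568883) = 0.567142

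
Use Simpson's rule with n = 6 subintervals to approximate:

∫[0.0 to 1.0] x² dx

f(x) = x²
a = 0.0, b = 1.0, n = 6
h = (b - a)/n = 0.166667

Simpson's rule: (h/3)[f(x₀) + 4f(x₁) + 2f(x₂) + ... + f(xₙ)]

x_0 = 0.0000, f(x_0) = 0.000000, coefficient = 1
x_1 = 0.1667, f(x_1) = 0.027778, coefficient = 4
x_2 = 0.3333, f(x_2) = 0.111111, coefficient = 2
x_3 = 0.5000, f(x_3) = 0.250000, coefficient = 4
x_4 = 0.6667, f(x_4) = 0.444444, coefficient = 2
x_5 = 0.8333, f(x_5) = 0.694444, coefficient = 4
x_6 = 1.0000, f(x_6) = 1.000000, coefficient = 1

I ≈ (0.166667/3) × 6.000000 = 0.333333
Exact value: 0.333333
Error: 0.000000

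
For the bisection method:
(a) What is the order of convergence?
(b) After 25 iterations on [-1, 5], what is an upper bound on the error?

(a) Bisection has linear (order 1) convergence; the error is halved each step.

(b) Error bound = (b-a)/2^n = (5 - (-1))/2^{25}
    = 6/2^{25}

(a) 1 (linear); (b) error ≤ 1.79e-07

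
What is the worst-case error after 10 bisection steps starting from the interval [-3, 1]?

Bisection error bound: |error| ≤ (b-a)/2^n
|error| ≤ (1 - (-3))/2^10 = 4/2^10
|error| ≤ 0.0039062500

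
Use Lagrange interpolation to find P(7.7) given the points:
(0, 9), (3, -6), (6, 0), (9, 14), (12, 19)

Lagrange interpolation formula:
P(x) = Σ yᵢ × Lᵢ(x)
where Lᵢ(x) = Π_{j≠i} (x - xⱼ)/(xᵢ - xⱼ)

L_0(7.7) = (7.7 - 3)/(0 - 3) × (7.7 - 6)/(0 - 6) × (7.7 - 9)/(0 - 9) × (7.7 - 12)/(0 - 12) = 0.022975
L_1(7.7) = (7.7 - 0)/(3 - 0) × (7.7 - 6)/(3 - 6) × (7.7 - 9)/(3 - 9) × (7.7 - 12)/(3 - 12) = -0.150562
L_2(7.7) = (7.7 - 0)/(6 - 0) × (7.7 - 3)/(6 - 3) × (7.7 - 9)/(6 - 9) × (7.7 - 12)/(6 - 12) = 0.624389
L_3(7.7) = (7.7 - 0)/(9 - 0) × (7.7 - 3)/(9 - 3) × (7.7 - 6)/(9 - 6) × (7.7 - 12)/(9 - 12) = 0.544339
L_4(7.7) = (7.7 - 0)/(12 - 0) × (7.7 - 3)/(12 - 3) × (7.7 - 6)/(12 - 6) × (7.7 - 9)/(12 - 9) = -0.041142

P(7.7) = 9×L_0(7.7) + (-6)×L_1(7.7) + 0×L_2(7.7) + 14×L_3(7.7) + 19×L_4(7.7)
P(7.7) = 7.949203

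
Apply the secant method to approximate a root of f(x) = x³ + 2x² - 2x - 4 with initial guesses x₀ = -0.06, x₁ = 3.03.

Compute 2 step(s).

f(x) = x³ + 2x² - 2x - 4
x₀ = -0.06, x₁ = 3.03

Secant formula: x_{n+1} = x_n - f(x_n)(x_n - x_{n-1})/(f(x_n) - f(x_{n-1}))

Iteration 1:
  f(-0.060000) = -3.873016
  f(3.030000) = 36.119927
  x_2 = 3.030000 - 36.119927×(3.030000 - (-0.060000))/(36.119927 - (-3.873016))
       = 0.239243
Iteration 2:
  f(3.030000) = 36.119927
  f(0.239243) = -4.350318
  x_3 = 0.239243 - (-4.350318)×(0.239243 - 3.030000)/(-4.350318 - 36.119927)
       = 0.539234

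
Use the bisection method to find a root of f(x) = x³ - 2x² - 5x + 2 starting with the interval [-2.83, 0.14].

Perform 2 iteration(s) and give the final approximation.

f(x) = x³ - 2x² - 5x + 2
Initial interval: [-2.83, 0.14]

Iteration 1:
  c_1 = (-2.830000 + 0.140000)/2 = -1.345000
  f(c_1) = f(-1.345000) = 2.673811
  f(a) × f(c) < 0, new interval: [-2.830000, -1.345000]
Iteration 2:
  c_2 = (-2.830000 + (-1.345000))/2 = -2.087500
  f(c_2) = f(-2.087500) = -5.374420
  f(a) × f(c) ≥ 0, new interval: [-2.087500, -1.345000]

After 2 iteration(s), the approximation is c_2 = -2.087500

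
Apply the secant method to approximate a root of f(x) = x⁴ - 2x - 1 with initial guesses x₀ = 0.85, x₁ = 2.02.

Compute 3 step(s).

f(x) = x⁴ - 2x - 1
x₀ = 0.85, x₁ = 2.02

Secant formula: x_{n+1} = x_n - f(x_n)(x_n - x_{n-1})/(f(x_n) - f(x_{n-1}))

Iteration 1:
  f(0.850000) = -2.177994
  f(2.020000) = 11.609664
  x_2 = 2.020000 - 11.609664×(2.020000 - 0.850000)/(11.609664 - (-2.177994))
       = 1.034821
Iteration 2:
  f(2.020000) = 11.609664
  f(1.034821) = -1.922912
  x_3 = 1.034821 - (-1.922912)×(1.034821 - 2.020000)/(-1.922912 - 11.609664)
       = 1.174810
Iteration 3:
  f(1.034821) = -1.922912
  f(1.174810) = -1.444726
  x_4 = 1.174810 - (-1.444726)×(1.174810 - 1.034821)/(-1.444726 - (-1.922912))
       = 1.597754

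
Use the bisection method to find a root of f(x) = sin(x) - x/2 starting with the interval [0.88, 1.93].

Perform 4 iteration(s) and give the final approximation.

f(x) = sin(x) - x/2
Initial interval: [0.88, 1.93]

Iteration 1:
  c_1 = (0.880000 + 1.930000)/2 = 1.405000
  f(c_1) = f(1.405000) = 0.283787
  f(a) × f(c) ≥ 0, new interval: [1.405000, 1.930000]
Iteration 2:
  c_2 = (1.405000 + 1.930000)/2 = 1.667500
  f(c_2) = f(1.667500) = 0.161578
  f(a) × f(c) ≥ 0, new interval: [1.667500, 1.930000]
Iteration 3:
  c_3 = (1.667500 + 1.930000)/2 = 1.798750
  f(c_3) = f(1.798750) = 0.074756
  f(a) × f(c) ≥ 0, new interval: [1.798750, 1.930000]
Iteration 4:
  c_4 = (1.798750 + 1.930000)/2 = 1.864375
  f(c_4) = f(1.864375) = 0.025027
  f(a) × f(c) ≥ 0, new interval: [1.864375, 1.930000]

After 4 iteration(s), the approximation is c_4 = 1.864375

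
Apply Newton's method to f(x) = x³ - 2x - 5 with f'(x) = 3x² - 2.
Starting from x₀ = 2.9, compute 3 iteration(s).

f(x) = x³ - 2x - 5
f'(x) = 3x² - 2
x₀ = 2.9

Newton-Raphson formula: x_{n+1} = x_n - f(x_n)/f'(x_n)

Iteration 1:
  f(2.900000) = 13.589000
  f'(2.900000) = 23.230000
  x_1 = 2.900000 - 13.589000/23.230000 = 2.315024
Iteration 2:
  f(2.315024) = 2.776939
  f'(2.315024) = 14.078004
  x_2 = 2.315024 - 2.776939/14.078004 = 2.117770
Iteration 3:
  f(2.117770) = 0.262551
  f'(2.117770) = 11.454848
  x_3 = 2.117770 - 0.262551/11.454848 = 2.094849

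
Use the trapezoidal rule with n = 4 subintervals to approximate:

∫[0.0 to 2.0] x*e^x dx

f(x) = x*e^x
a = 0.0, b = 2.0, n = 4
h = (b - a)/n = 0.500000

Trapezoidal rule: (h/2)[f(x₀) + 2f(x₁) + 2f(x₂) + ... + f(xₙ)]

x_0 = 0.0000, f(x_0) = 0.000000, coefficient = 1
x_1 = 0.5000, f(x_1) = 0.824361, coefficient = 2
x_2 = 1.0000, f(x_2) = 2.718282, coefficient = 2
x_3 = 1.5000, f(x_3) = 6.722534, coefficient = 2
x_4 = 2.0000, f(x_4) = 14.778112, coefficient = 1

I ≈ (0.500000/2) × 35.308464 = 8.827116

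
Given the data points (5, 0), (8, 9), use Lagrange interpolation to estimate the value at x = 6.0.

Lagrange interpolation formula:
P(x) = Σ yᵢ × Lᵢ(x)
where Lᵢ(x) = Π_{j≠i} (x - xⱼ)/(xᵢ - xⱼ)

L_0(6.0) = (6.0 - 8)/(5 - 8) = 0.666667
L_1(6.0) = (6.0 - 5)/(8 - 5) = 0.333333

P(6.0) = 0×L_0(6.0) + 9×L_1(6.0)
P(6.0) = 3.000000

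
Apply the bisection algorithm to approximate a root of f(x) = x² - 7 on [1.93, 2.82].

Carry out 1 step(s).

f(x) = x² - 7
Initial interval: [1.93, 2.82]

Iteration 1:
  c_1 = (1.930000 + 2.820000)/2 = 2.375000
  f(c_1) = f(2.375000) = -1.359375
  f(a) × f(c) ≥ 0, new interval: [2.375000, 2.820000]

After 1 iteration(s), the approximation is c_1 = 2.375000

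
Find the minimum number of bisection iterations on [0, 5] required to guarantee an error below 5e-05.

We need (b-a)/2^n ≤ 5e-05
(5 - 0)/2^n ≤ 5e-05
5/2^n ≤ 5e-05
2^n ≥ 100000
n ≥ log₂(100000) = 16.61
n ≥ 17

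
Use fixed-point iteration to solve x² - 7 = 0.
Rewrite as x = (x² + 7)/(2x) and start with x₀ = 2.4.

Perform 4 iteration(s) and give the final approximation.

Equation: x² - 7 = 0
Fixed-point form: x = (x² + 7)/(2x)
x₀ = 2.4

x_1 = g(2.400000) = 2.658333
x_2 = g(2.658333) = 2.645781
x_3 = g(2.645781) = 2.645751
x_4 = g(2.645751) = 2.645751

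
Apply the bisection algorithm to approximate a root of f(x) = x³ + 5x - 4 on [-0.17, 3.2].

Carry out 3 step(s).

f(x) = x³ + 5x - 4
Initial interval: [-0.17, 3.2]

Iteration 1:
  c_1 = (-0.170000 + 3.200000)/2 = 1.515000
  f(c_1) = f(1.515000) = 7.052266
  f(a) × f(c) < 0, new interval: [-0.170000, 1.515000]
Iteration 2:
  c_2 = (-0.170000 + 1.515000)/2 = 0.672500
  f(c_2) = f(0.672500) = -0.333358
  f(a) × f(c) ≥ 0, new interval: [0.672500, 1.515000]
Iteration 3:
  c_3 = (0.672500 + 1.515000)/2 = 1.093750
  f(c_3) = f(1.093750) = 2.777191
  f(a) × f(c) < 0, new interval: [0.672500, 1.093750]

After 3 iteration(s), the approximation is c_3 = 1.093750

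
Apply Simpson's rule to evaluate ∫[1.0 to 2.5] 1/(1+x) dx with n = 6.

f(x) = 1/(1+x)
a = 1.0, b = 2.5, n = 6
h = (b - a)/n = 0.250000

Simpson's rule: (h/3)[f(x₀) + 4f(x₁) + 2f(x₂) + ... + f(xₙ)]

x_0 = 1.0000, f(x_0) = 0.500000, coefficient = 1
x_1 = 1.2500, f(x_1) = 0.444444, coefficient = 4
x_2 = 1.5000, f(x_2) = 0.400000, coefficient = 2
x_3 = 1.7500, f(x_3) = 0.363636, coefficient = 4
x_4 = 2.0000, f(x_4) = 0.333333, coefficient = 2
x_5 = 2.2500, f(x_5) = 0.307692, coefficient = 4
x_6 = 2.5000, f(x_6) = 0.285714, coefficient = 1

I ≈ (0.250000/3) × 6.715473 = 0.559623
Exact value: 0.559616
Error: 0.000007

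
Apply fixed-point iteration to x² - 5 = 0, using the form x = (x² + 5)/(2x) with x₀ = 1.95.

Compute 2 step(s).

Equation: x² - 5 = 0
Fixed-point form: x = (x² + 5)/(2x)
x₀ = 1.95

x_1 = g(1.950000) = 2.257051
x_2 = g(2.257051) = 2.236166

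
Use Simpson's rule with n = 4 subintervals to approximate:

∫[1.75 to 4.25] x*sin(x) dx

f(x) = x*sin(x)
a = 1.75, b = 4.25, n = 4
h = (b - a)/n = 0.625000

Simpson's rule: (h/3)[f(x₀) + 4f(x₁) + 2f(x₂) + ... + f(xₙ)]

x_0 = 1.7500, f(x_0) = 1.721975, coefficient = 1
x_1 = 2.3750, f(x_1) = 1.647502, coefficient = 4
x_2 = 3.0000, f(x_2) = 0.423360, coefficient = 2
x_3 = 3.6250, f(x_3) = -1.684896, coefficient = 4
x_4 = 4.2500, f(x_4) = -3.803705, coefficient = 1

I ≈ (0.625000/3) × -1.384584 = -0.288455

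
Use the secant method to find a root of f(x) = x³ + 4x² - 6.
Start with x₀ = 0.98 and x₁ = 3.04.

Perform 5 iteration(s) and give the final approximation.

f(x) = x³ + 4x² - 6
x₀ = 0.98, x₁ = 3.04

Secant formula: x_{n+1} = x_n - f(x_n)(x_n - x_{n-1})/(f(x_n) - f(x_{n-1}))

Iteration 1:
  f(0.980000) = -1.217208
  f(3.040000) = 59.060864
  x_2 = 3.040000 - 59.060864×(3.040000 - 0.980000)/(59.060864 - (-1.217208))
       = 1.021598
Iteration 2:
  f(3.040000) = 59.060864
  f(1.021598) = -0.759146
  x_3 = 1.021598 - (-0.759146)×(1.021598 - 3.040000)/(-0.759146 - 59.060864)
       = 1.047213
Iteration 3:
  f(1.021598) = -0.759146
  f(1.047213) = -0.464953
  x_4 = 1.047213 - (-0.464953)×(1.047213 - 1.021598)/(-0.464953 - (-0.759146))
       = 1.087695
Iteration 4:
  f(1.047213) = -0.464953
  f(1.087695) = 0.019149
  x_5 = 1.087695 - 0.019149×(1.087695 - 1.047213)/(0.019149 - (-0.464953))
       = 1.086093
Iteration 5:
  f(1.087695) = 0.019149
  f(1.086093) = -0.000450
  x_6 = 1.086093 - (-0.000450)×(1.086093 - 1.087695)/(-0.000450 - 0.019149)
       = 1.086130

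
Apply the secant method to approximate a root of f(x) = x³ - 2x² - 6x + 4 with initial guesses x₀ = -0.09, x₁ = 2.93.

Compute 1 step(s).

f(x) = x³ - 2x² - 6x + 4
x₀ = -0.09, x₁ = 2.93

Secant formula: x_{n+1} = x_n - f(x_n)(x_n - x_{n-1})/(f(x_n) - f(x_{n-1}))

Iteration 1:
  f(-0.090000) = 4.523071
  f(2.930000) = -5.596043
  x_2 = 2.930000 - (-5.596043)×(2.930000 - (-0.090000))/(-5.596043 - 4.523071)
       = 1.259888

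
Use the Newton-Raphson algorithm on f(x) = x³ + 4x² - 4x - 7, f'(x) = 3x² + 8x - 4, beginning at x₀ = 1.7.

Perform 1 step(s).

f(x) = x³ + 4x² - 4x - 7
f'(x) = 3x² + 8x - 4
x₀ = 1.7

Newton-Raphson formula: x_{n+1} = x_n - f(x_n)/f'(x_n)

Iteration 1:
  f(1.700000) = 2.673000
  f'(1.700000) = 18.270000
  x_1 = 1.700000 - 2.673000/18.270000 = 1.553695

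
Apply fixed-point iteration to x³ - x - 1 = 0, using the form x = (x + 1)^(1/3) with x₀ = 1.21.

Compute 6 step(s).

Equation: x³ - x - 1 = 0
Fixed-point form: x = (x + 1)^(1/3)
x₀ = 1.21

x_1 = g(1.210000) = 1.302559
x_2 = g(1.302559) = 1.320496
x_3 = g(1.320496) = 1.323915
x_4 = g(1.323915) = 1.324566
x_5 = g(1.324566) = 1.324689
x_6 = g(1.324689) = 1.324712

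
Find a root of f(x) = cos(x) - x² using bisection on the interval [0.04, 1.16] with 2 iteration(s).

f(x) = cos(x) - x²
Initial interval: [0.04, 1.16]

Iteration 1:
  c_1 = (0.040000 + 1.160000)/2 = 0.600000
  f(c_1) = f(0.600000) = 0.465336
  f(a) × f(c) ≥ 0, new interval: [0.600000, 1.160000]
Iteration 2:
  c_2 = (0.600000 + 1.160000)/2 = 0.880000
  f(c_2) = f(0.880000) = -0.137249
  f(a) × f(c) < 0, new interval: [0.600000, 0.880000]

After 2 iteration(s), the approximation is c_2 = 0.880000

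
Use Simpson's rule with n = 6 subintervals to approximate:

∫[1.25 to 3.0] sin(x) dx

f(x) = sin(x)
a = 1.25, b = 3.0, n = 6
h = (b - a)/n = 0.291667

Simpson's rule: (h/3)[f(x₀) + 4f(x₁) + 2f(x₂) + ... + f(xₙ)]

x_0 = 1.2500, f(x_0) = 0.948985, coefficient = 1
x_1 = 1.5417, f(x_1) = 0.999576, coefficient = 4
x_2 = 1.8333, f(x_2) = 0.965735, coefficient = 2
x_3 = 2.1250, f(x_3) = 0.850320, coefficient = 4
x_4 = 2.4167, f(x_4) = 0.663080, coefficient = 2
x_5 = 2.7083, f(x_5) = 0.419831, coefficient = 4
x_6 = 3.0000, f(x_6) = 0.141120, coefficient = 1

I ≈ (0.291667/3) × 13.426641 = 1.305368
Exact value: 1.305315
Error: 0.000053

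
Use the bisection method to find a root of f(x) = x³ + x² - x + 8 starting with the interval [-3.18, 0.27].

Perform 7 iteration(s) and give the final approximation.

f(x) = x³ + x² - x + 8
Initial interval: [-3.18, 0.27]

Iteration 1:
  c_1 = (-3.180000 + 0.270000)/2 = -1.455000
  f(c_1) = f(-1.455000) = 8.491754
  f(a) × f(c) < 0, new interval: [-3.180000, -1.455000]
Iteration 2:
  c_2 = (-3.180000 + (-1.455000))/2 = -2.317500
  f(c_2) = f(-2.317500) = 3.241463
  f(a) × f(c) < 0, new interval: [-3.180000, -2.317500]
Iteration 3:
  c_3 = (-3.180000 + (-2.317500))/2 = -2.748750
  f(c_3) = f(-2.748750) = -2.464152
  f(a) × f(c) ≥ 0, new interval: [-2.748750, -2.317500]
Iteration 4:
  c_4 = (-2.748750 + (-2.317500))/2 = -2.533125
  f(c_4) = f(-2.533125) = 0.695488
  f(a) × f(c) < 0, new interval: [-2.748750, -2.533125]
Iteration 5:
  c_5 = (-2.748750 + (-2.533125))/2 = -2.640938
  f(c_5) = f(-2.640938) = -0.803865
  f(a) × f(c) ≥ 0, new interval: [-2.640938, -2.533125]
Iteration 6:
  c_6 = (-2.640938 + (-2.533125))/2 = -2.587031
  f(c_6) = f(-2.587031) = -0.034542
  f(a) × f(c) ≥ 0, new interval: [-2.587031, -2.533125]
Iteration 7:
  c_7 = (-2.587031 + (-2.533125))/2 = -2.560078
  f(c_7) = f(-2.560078) = 0.335326
  f(a) × f(c) < 0, new interval: [-2.587031, -2.560078]

After 7 iteration(s), the approximation is c_7 = -2.560078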